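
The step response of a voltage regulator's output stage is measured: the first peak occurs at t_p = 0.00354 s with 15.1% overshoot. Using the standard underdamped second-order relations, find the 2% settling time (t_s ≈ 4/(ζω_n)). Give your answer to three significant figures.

t_s ≈ 0.00749 s

The overshoot fixes ζ = −ln(OS)/√(π²+ln²(OS)) = 0.516.
t_p = π/ω_d ⇒ ω_d = 887 rad/s; then ω_n = ω_d/√(1−ζ²) = 1040 rad/s.
t_s ≈ 4/(ζω_n) = 4/(0.516·1040) = 0.00749 s.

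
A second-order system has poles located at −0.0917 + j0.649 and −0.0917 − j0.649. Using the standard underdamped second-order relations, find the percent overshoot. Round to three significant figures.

%OS ≈ 64.2%

The poles are at −σ ± jω_d with σ = 0.0917 and ω_d = 0.649, so ω_n = √(σ²+ω_d²) = 0.655 rad/s and ζ = σ/ω_n = 0.140.
Overshoot: exp(−π·0.140/√(1−0.140²)) = 0.642, i.e. 64.2%.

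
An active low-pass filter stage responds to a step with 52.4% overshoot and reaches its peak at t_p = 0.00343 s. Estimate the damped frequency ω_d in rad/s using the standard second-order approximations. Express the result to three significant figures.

ω_d ≈ 916 rad/s

t_p = π/ω_d, so ω_d = π/0.00343 = 916 rad/s.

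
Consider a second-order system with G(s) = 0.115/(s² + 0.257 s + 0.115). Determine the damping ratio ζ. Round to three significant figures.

Matching coefficients with s² + 2ζω_n s + ω_n² gives ω_n² = 0.115 ⇒ ω_n = 0.339 rad/s, and ζ = 0.257/(2ω_n) = 0.379.

ζ ≈ 0.379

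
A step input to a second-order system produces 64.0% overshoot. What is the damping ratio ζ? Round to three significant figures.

Inverting the overshoot relation: ζ = |ln 0.640|/√(π² + ln²0.640) = 0.141.

ζ ≈ 0.141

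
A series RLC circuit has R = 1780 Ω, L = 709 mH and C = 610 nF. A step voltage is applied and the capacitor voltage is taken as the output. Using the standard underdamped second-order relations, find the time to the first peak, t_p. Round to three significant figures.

t_p ≈ 0.00366 s

For a series RLC circuit (capacitor voltage as output), ω_n = 1/√(LC) = 1/√(709 mH · 610 nF) = 1520 rad/s.
ζ = (R/2)·√(C/L) = (1780/2)·√(610 nF/709 mH) = 0.826.
ω_d = ω_n√(1−ζ²) = 858 rad/s. t_p = π/ω_d = 0.00366 s.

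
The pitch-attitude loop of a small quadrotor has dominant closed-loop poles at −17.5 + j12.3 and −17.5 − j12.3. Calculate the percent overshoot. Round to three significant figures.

%OS ≈ 1.15%

The poles are at −σ ± jω_d with σ = 17.5 and ω_d = 12.3, so ω_n = √(σ²+ω_d²) = 21.4 rad/s and ζ = σ/ω_n = 0.818.
Overshoot: exp(−π·0.818/√(1−0.818²)) = 0.0115, i.e. 1.15%.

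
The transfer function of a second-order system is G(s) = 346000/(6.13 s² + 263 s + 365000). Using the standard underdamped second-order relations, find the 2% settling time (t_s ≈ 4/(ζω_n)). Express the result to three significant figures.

Dividing through by 6.13: denominator becomes s² + 42.90 s + 59540.
So ω_n = √59540 = 244 rad/s and ζ = 42.90/(2·244) = 0.0879.
t_s ≈ 4/(ζω_n) = 0.186 s.

t_s ≈ 0.186 s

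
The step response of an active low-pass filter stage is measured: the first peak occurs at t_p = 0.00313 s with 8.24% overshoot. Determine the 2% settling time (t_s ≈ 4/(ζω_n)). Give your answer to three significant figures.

t_s ≈ 0.00502 s

The overshoot fixes ζ = −ln(OS)/√(π²+ln²(OS)) = 0.622.
From t_p = π/ω_d, ω_d = π/0.00313 = 1000 rad/s, so ω_n = ω_d/√(1−ζ²) = 1280 rad/s.
t_s ≈ 4/(ζω_n) = 4/(0.622·1280) = 0.00502 s.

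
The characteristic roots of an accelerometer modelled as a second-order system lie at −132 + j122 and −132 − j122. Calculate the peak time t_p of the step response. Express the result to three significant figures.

t_p = π/ω_d with ω_d = 122 (the imaginary part), so t_p = 0.0258 s.

t_p ≈ 0.0258 s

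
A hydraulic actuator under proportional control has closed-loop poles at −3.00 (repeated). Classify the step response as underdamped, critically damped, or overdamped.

Since there is a repeated negative-real pole, the response is critically damped.

critically damped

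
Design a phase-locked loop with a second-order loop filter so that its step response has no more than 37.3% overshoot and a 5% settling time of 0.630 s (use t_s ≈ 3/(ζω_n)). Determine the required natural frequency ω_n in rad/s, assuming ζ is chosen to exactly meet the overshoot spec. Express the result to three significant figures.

ω_n ≈ 15.9 rad/s

From %OS = 100·exp(−πζ/√(1−ζ²)), invert to get ζ = −ln(OS)/√(π² + ln²(OS)) with OS = 0.373.
−ln 0.373 = 0.9862, so ζ = 0.9862/√(π² + 0.9725) = 0.300.
From t_s ≈ 3/(ζω_n): ω_n = 3/(ζ·t_s) = 3/(0.300·0.630) = 15.9 rad/s.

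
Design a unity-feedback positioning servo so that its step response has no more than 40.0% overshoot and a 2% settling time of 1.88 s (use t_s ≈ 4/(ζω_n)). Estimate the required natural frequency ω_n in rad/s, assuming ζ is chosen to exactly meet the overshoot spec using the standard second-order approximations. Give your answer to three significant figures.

ω_n ≈ 7.60 rad/s

ζ = −ln(OS)/√(π² + (ln OS)²). With OS = 0.400, ln OS = −0.9163 and ζ = 0.9163/3.272 = 0.280.
Then ω_n = 4/(ζ t_s) = 4/(0.280 × 1.88) = 7.60 rad/s.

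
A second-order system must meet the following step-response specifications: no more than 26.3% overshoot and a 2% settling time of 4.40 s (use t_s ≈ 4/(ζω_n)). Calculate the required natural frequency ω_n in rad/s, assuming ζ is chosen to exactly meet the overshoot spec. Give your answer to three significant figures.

From %OS = 100·exp(−πζ/√(1−ζ²)), invert to get ζ = −ln(OS)/√(π² + ln²(OS)) with OS = 0.263.
−ln 0.263 = 1.336, so ζ = 1.336/√(π² + 1.784) = 0.391.
Then ω_n = 4/(ζ t_s) = 4/(0.391 × 4.40) = 2.32 rad/s.

ω_n ≈ 2.32 rad/s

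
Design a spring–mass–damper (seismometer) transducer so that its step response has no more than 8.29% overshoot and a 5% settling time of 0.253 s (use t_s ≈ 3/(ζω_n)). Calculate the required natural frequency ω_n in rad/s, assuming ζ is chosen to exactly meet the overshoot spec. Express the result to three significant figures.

ω_n ≈ 19.1 rad/s

Inverting the overshoot relation: ζ = |ln 0.0829|/√(π² + ln²0.0829) = 0.621.
From t_s ≈ 3/(ζω_n): ω_n = 3/(ζ·t_s) = 3/(0.621·0.253) = 19.1 rad/s.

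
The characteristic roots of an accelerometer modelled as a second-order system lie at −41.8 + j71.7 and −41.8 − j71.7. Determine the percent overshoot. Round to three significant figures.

With σ = 41.8, ω_d = 71.7: ω_n = √(σ²+ω_d²) = 83.0 rad/s, ζ = σ/ω_n = 0.504.
%OS = 100 e^{−πζ/√(1−ζ²)} with ζ = 0.504 gives 16.0%.

%OS ≈ 16.0%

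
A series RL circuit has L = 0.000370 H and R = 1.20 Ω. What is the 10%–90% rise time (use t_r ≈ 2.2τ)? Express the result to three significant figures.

t_r ≈ 0.000678 s

τ = L/R = 0.000370/1.20 = 0.000308 s.
t_r ≈ 2.2τ = 0.000678 s.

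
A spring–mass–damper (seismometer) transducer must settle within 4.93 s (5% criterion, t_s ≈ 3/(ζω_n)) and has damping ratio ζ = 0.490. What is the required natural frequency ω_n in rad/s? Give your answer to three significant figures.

Rearranging t_s ≈ 3/(ζω_n) gives ω_n = 3/(ζ·t_s) = 3/(0.490 × 4.93) = 1.24 rad/s.

ω_n ≈ 1.24 rad/s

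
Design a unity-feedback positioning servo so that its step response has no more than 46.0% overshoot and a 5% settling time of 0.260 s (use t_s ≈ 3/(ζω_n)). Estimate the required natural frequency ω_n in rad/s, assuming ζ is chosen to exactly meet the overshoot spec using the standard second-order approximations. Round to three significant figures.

ζ = −ln(OS)/√(π² + (ln OS)²). With OS = 0.460, ln OS = −0.7765 and ζ = 0.7765/3.236 = 0.240.
From t_s ≈ 3/(ζω_n): ω_n = 3/(ζ·t_s) = 3/(0.240·0.260) = 48.1 rad/s.

ω_n ≈ 48.1 rad/s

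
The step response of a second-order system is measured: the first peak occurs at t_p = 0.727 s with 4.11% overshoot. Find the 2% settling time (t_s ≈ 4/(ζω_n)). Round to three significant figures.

From the overshoot, ζ = −ln(OS)/√(π²+ln²(OS)) = 0.713.
From t_p = π/ω_d, ω_d = π/0.727 = 4.32 rad/s, so ω_n = ω_d/√(1−ζ²) = 6.16 rad/s.
t_s ≈ 4/(ζω_n) = 4/(0.713·6.16) = 0.911 s.

t_s ≈ 0.911 s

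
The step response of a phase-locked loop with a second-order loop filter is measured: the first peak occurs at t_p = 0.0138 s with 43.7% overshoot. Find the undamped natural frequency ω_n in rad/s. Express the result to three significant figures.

ζ from %OS: ζ = |ln 0.437|/√(π²+ln²0.437) = 0.255.
t_p = π/ω_d ⇒ ω_d = 228 rad/s; then ω_n = ω_d/√(1−ζ²) = 235 rad/s.

ω_n ≈ 235 rad/s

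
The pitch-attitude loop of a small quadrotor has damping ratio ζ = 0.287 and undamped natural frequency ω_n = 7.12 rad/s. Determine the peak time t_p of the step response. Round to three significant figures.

t_p ≈ 0.461 s

The damped frequency is ω_d = ω_n√(1−ζ²) = 7.12·√(1−0.0824) = 6.82 rad/s.
Peak time t_p = π/ω_d = π/6.82 = 0.461 s.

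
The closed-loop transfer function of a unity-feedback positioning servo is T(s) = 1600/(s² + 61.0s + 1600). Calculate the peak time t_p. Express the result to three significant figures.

t_p ≈ 0.121 s

Matching coefficients with s² + 2ζω_n s + ω_n² gives ω_n² = 1600 ⇒ ω_n = 40.0 rad/s, and ζ = 61.0/(2ω_n) = 0.762.
The damped frequency ω_d = ω_n√(1−ζ²) = 25.9 rad/s. Then t_p = π/ω_d = 0.121 s.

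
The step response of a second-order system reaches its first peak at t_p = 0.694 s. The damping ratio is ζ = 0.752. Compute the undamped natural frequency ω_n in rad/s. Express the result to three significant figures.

ω_n ≈ 6.87 rad/s

Peak time t_p = π/ω_d, so ω_d = π/t_p = π/0.694 = 4.53 rad/s.
ω_n = ω_d/√(1−ζ²) = 4.53/√0.434 = 6.87 rad/s.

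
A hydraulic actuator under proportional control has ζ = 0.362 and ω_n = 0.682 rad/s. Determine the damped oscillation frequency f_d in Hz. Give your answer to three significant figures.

f_d ≈ 0.101 Hz

ω_d = ω_n√(1−ζ²) = 0.682·√0.869 = 0.636 rad/s.
f_d = ω_d/(2π) = 0.101 Hz.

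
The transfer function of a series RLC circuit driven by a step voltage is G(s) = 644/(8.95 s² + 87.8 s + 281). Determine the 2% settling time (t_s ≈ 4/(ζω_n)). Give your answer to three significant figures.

t_s ≈ 0.815 s

Dividing through by 8.95: denominator becomes s² + 9.810 s + 31.40.
So ω_n = √31.40 = 5.60 rad/s and ζ = 9.810/(2·5.60) = 0.875.
t_s ≈ 4/(ζω_n) = 0.815 s.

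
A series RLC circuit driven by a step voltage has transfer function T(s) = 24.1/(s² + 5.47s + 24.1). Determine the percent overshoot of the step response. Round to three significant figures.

%OS ≈ 12.2%

Comparing the denominator to s² + 2ζω_n s + ω_n²: ω_n = √24.1 = 4.91 rad/s, and 2ζω_n = 5.47 so ζ = 5.47/(2·4.91) = 0.557.
Overshoot: exp(−π·0.557/√(1−0.557²)) = 0.122, i.e. 12.2%.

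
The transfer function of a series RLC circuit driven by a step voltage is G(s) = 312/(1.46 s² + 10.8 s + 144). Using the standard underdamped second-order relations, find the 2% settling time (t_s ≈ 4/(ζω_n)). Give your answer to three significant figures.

t_s ≈ 1.08 s

Dividing through by 1.46: denominator becomes s² + 7.397 s + 98.63.
So ω_n = √98.63 = 9.93 rad/s and ζ = 7.397/(2·9.93) = 0.372.
t_s ≈ 4/(ζω_n) = 1.08 s.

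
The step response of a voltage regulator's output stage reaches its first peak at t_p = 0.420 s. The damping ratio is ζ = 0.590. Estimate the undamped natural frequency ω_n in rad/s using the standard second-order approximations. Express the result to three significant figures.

ω_n ≈ 9.26 rad/s

Peak time t_p = π/ω_d, so ω_d = π/t_p = π/0.420 = 7.48 rad/s.
ω_n = ω_d/√(1−ζ²) = 7.48/√0.652 = 9.26 rad/s.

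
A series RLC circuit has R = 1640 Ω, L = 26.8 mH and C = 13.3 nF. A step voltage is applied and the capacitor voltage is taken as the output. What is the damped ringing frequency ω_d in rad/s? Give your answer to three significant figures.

ω_d ≈ 43200 rad/s

For a series RLC circuit (capacitor voltage as output), ω_n = 1/√(LC) = 1/√(26.8 mH · 13.3 nF) = 53000 rad/s.
ζ = (R/2)·√(C/L) = (1640/2)·√(13.3 nF/26.8 mH) = 0.578.
ω_d = ω_n√(1−ζ²) = 43200 rad/s.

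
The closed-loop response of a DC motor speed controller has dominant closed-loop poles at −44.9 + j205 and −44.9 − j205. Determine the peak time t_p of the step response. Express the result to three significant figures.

t_p = π/ω_d with ω_d = 205 (the imaginary part), so t_p = 0.0153 s.

t_p ≈ 0.0153 s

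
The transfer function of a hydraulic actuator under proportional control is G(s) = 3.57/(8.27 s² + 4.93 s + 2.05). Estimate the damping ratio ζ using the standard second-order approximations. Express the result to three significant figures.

Dividing through by 8.27: denominator becomes s² + 0.5961 s + 0.2479.
So ω_n = √0.2479 = 0.498 rad/s and ζ = 0.5961/(2·0.498) = 0.599.

ζ ≈ 0.599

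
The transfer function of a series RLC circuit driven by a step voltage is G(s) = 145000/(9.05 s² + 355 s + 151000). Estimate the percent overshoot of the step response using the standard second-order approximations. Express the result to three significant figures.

Dividing through by 9.05: denominator becomes s² + 39.23 s + 16690.
So ω_n = √16690 = 129 rad/s and ζ = 39.23/(2·129) = 0.152.
%OS = 100 e^{−πζ/√(1−ζ²)} with ζ = 0.152 gives 61.7%.

%OS ≈ 61.7%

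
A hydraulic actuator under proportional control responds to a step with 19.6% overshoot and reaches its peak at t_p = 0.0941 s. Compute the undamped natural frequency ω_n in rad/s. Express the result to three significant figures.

ω_n ≈ 37.6 rad/s

From the overshoot, ζ = −ln(OS)/√(π²+ln²(OS)) = 0.460.
From t_p = π/ω_d, ω_d = π/0.0941 = 33.4 rad/s, so ω_n = ω_d/√(1−ζ²) = 37.6 rad/s.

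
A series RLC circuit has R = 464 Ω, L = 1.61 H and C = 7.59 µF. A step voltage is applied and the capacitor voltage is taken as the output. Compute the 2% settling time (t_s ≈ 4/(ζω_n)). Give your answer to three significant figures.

For a series RLC circuit (capacitor voltage as output), ω_n = 1/√(LC) = 1/√(1.61 H · 7.59 µF) = 286 rad/s.
ζ = (R/2)·√(C/L) = (464/2)·√(7.59 µF/1.61 H) = 0.504.
t_s ≈ 4/(ζω_n) = 0.0278 s.

t_s ≈ 0.0278 s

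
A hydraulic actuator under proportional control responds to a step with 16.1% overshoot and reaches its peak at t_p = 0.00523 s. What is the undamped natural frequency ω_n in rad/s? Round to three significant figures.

ω_n ≈ 695 rad/s

From the overshoot, ζ = −ln(OS)/√(π²+ln²(OS)) = 0.503.
From t_p = π/ω_d, ω_d = π/0.00523 = 601 rad/s, so ω_n = ω_d/√(1−ζ²) = 695 rad/s.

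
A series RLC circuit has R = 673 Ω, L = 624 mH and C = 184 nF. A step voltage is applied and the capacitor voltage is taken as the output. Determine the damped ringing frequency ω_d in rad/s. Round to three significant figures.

ω_d ≈ 2900 rad/s

For a series RLC circuit (capacitor voltage as output), ω_n = 1/√(LC) = 1/√(624 mH · 184 nF) = 2950 rad/s.
ζ = (R/2)·√(C/L) = (673/2)·√(184 nF/624 mH) = 0.183.
The damped frequency ω_d = ω_n√(1−ζ²) = 2900 rad/s.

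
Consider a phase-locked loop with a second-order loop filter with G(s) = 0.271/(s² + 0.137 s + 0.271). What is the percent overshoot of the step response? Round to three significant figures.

%OS ≈ 65.9%

ω_n = √0.271 = 0.521 rad/s; ζ = 0.137/(2·0.521) = 0.132.
Overshoot: exp(−π·0.132/√(1−0.132²)) = 0.659, i.e. 65.9%.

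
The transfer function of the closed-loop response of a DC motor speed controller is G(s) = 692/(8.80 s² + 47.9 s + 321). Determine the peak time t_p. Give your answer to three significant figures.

Dividing through by 8.80: denominator becomes s² + 5.443 s + 36.48.
So ω_n = √36.48 = 6.04 rad/s and ζ = 5.443/(2·6.04) = 0.451.
ω_d = 6.04·√(1 − 0.451²) = 5.39 rad/s. t_p = π/ω_d = 0.583 s.

t_p ≈ 0.583 s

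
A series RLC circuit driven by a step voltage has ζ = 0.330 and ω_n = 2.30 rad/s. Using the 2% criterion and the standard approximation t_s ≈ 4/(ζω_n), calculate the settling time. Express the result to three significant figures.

t_s ≈ 4/(ζω_n) = 4/(0.330 × 2.30) = 5.27 s.

t_s ≈ 5.27 s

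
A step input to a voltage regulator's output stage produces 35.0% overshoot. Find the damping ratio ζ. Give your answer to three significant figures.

ζ ≈ 0.317

From %OS = 100·exp(−πζ/√(1−ζ²)), invert to get ζ = −ln(OS)/√(π² + ln²(OS)) with OS = 0.350.
−ln 0.350 = 1.050, so ζ = 1.050/√(π² + 1.102) = 0.317.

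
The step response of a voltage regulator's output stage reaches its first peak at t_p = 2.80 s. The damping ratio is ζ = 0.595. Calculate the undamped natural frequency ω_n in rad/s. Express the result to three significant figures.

Peak time t_p = π/ω_d, so ω_d = π/t_p = π/2.80 = 1.12 rad/s.
ω_n = ω_d/√(1−ζ²) = 1.12/√0.646 = 1.40 rad/s.

ω_n ≈ 1.40 rad/s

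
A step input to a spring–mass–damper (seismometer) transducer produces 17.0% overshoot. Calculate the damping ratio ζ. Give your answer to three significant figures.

ζ ≈ 0.491

ζ = −ln(OS)/√(π² + (ln OS)²). With OS = 0.170, ln OS = −1.772 and ζ = 1.772/3.607 = 0.491.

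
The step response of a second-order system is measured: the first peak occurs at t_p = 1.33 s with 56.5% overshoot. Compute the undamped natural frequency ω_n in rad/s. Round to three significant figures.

ζ from %OS: ζ = |ln 0.565|/√(π²+ln²0.565) = 0.179.
t_p = π/ω_d ⇒ ω_d = 2.36 rad/s; then ω_n = ω_d/√(1−ζ²) = 2.40 rad/s.

ω_n ≈ 2.40 rad/s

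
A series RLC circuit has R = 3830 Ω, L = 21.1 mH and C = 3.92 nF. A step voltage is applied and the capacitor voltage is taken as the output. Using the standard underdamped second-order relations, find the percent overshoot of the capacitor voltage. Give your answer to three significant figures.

For a series RLC circuit (capacitor voltage as output), ω_n = 1/√(LC) = 1/√(21.1 mH · 3.92 nF) = 110000 rad/s.
ζ = (R/2)·√(C/L) = (3830/2)·√(3.92 nF/21.1 mH) = 0.825.
%OS = 100·exp(−πζ/√(1−ζ²)) = 1.01%.

%OS ≈ 1.01%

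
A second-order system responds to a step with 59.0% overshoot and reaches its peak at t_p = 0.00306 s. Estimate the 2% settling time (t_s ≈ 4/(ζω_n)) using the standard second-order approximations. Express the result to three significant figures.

ζ from %OS: ζ = |ln 0.590|/√(π²+ln²0.590) = 0.166.
t_p = π/ω_d ⇒ ω_d = 1030 rad/s; then ω_n = ω_d/√(1−ζ²) = 1040 rad/s.
t_s ≈ 4/(ζω_n) = 4/(0.166·1040) = 0.0232 s.

t_s ≈ 0.0232 s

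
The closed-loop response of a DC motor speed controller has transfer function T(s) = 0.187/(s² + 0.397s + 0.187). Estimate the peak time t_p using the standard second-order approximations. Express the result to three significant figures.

ω_n = √0.187 = 0.432 rad/s; ζ = 0.397/(2·0.432) = 0.459.
ω_d = 0.432·√(1 − 0.459²) = 0.384 rad/s. Then t_p = π/ω_d = 8.18 s.

t_p ≈ 8.18 s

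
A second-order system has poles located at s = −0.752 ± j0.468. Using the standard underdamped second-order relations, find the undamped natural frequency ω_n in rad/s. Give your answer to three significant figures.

ω_n ≈ 0.886 rad/s

|pole| = ω_n = √(0.752² + 0.468²) = 0.886 rad/s; ζ = cos θ = σ/ω_n = 0.849.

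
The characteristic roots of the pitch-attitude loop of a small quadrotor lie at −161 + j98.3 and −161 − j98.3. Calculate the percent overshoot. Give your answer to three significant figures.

%OS ≈ 0.583%

The poles are at −σ ± jω_d with σ = 161 and ω_d = 98.3, so ω_n = √(σ²+ω_d²) = 189 rad/s and ζ = σ/ω_n = 0.853.
%OS = 100 e^{−πζ/√(1−ζ²)} with ζ = 0.853 gives 0.583%.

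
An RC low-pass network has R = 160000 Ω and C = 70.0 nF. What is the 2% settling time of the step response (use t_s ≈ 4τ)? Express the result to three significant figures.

τ = RC = 160000 × 70.0 nF = 0.0112 s.
t_s ≈ 4τ = 0.0448 s.

t_s ≈ 0.0448 s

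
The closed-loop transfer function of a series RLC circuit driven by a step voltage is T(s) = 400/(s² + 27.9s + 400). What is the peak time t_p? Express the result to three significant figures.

ω_n = √400 = 20.0 rad/s; ζ = 27.9/(2·20.0) = 0.698.
The damped frequency ω_d = ω_n√(1−ζ²) = 14.3 rad/s. Then t_p = π/ω_d = 0.219 s.

t_p ≈ 0.219 s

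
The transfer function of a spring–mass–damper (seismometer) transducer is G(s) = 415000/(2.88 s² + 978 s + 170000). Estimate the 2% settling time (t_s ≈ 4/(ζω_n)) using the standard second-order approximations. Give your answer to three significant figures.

Dividing through by 2.88: denominator becomes s² + 339.6 s + 59030.
So ω_n = √59030 = 243 rad/s and ζ = 339.6/(2·243) = 0.699.
t_s ≈ 4/(ζω_n) = 0.0236 s.

t_s ≈ 0.0236 s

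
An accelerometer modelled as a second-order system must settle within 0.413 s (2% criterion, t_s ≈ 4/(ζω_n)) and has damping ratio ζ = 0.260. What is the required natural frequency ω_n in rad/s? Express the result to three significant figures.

Rearranging t_s ≈ 4/(ζω_n) gives ω_n = 4/(ζ·t_s) = 4/(0.260 × 0.413) = 37.3 rad/s.

ω_n ≈ 37.3 rad/s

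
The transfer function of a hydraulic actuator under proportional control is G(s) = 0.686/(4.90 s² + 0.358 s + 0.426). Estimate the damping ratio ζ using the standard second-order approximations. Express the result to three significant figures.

Dividing through by 4.90: denominator becomes s² + 0.07306 s + 0.08694.
So ω_n = √0.08694 = 0.295 rad/s and ζ = 0.07306/(2·0.295) = 0.124.

ζ ≈ 0.124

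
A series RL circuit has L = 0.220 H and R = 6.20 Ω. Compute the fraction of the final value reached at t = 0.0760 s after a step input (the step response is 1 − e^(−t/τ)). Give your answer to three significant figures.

y/y_∞ ≈ 0.883

τ = L/R = 0.220/6.20 = 0.0355 s.
y(t)/y_∞ = 1 − e^(−t/τ) = 1 − e^(−0.0760/0.0355) = 1 − e^(−2.14) = 0.883.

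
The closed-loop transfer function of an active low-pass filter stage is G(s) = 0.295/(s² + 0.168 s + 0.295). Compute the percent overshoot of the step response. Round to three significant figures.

%OS ≈ 61.2%

ω_n = √0.295 = 0.543 rad/s; ζ = 0.168/(2·0.543) = 0.155.
Overshoot: exp(−π·0.155/√(1−0.155²)) = 0.612, i.e. 61.2%.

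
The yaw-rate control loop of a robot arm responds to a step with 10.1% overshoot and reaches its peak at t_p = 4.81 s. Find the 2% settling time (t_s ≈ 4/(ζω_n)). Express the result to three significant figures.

ζ from %OS: ζ = |ln 0.101|/√(π²+ln²0.101) = 0.589.
From t_p = π/ω_d, ω_d = π/4.81 = 0.653 rad/s, so ω_n = ω_d/√(1−ζ²) = 0.809 rad/s.
t_s ≈ 4/(ζω_n) = 4/(0.589·0.809) = 8.39 s.

t_s ≈ 8.39 s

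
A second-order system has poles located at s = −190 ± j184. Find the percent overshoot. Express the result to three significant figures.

%OS ≈ 3.90%

The poles are at −σ ± jω_d with σ = 190 and ω_d = 184, so ω_n = √(σ²+ω_d²) = 264 rad/s and ζ = σ/ω_n = 0.718.
%OS = 100 e^{−πζ/√(1−ζ²)} with ζ = 0.718 gives 3.90%.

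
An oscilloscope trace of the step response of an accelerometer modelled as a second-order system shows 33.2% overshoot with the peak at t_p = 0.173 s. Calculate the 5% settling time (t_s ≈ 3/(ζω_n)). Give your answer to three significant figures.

t_s ≈ 0.471 s

ζ from %OS: ζ = |ln 0.332|/√(π²+ln²0.332) = 0.331.
t_p = π/ω_d ⇒ ω_d = 18.2 rad/s; then ω_n = ω_d/√(1−ζ²) = 19.2 rad/s.
t_s ≈ 3/(ζω_n) = 3/(0.331·19.2) = 0.471 s.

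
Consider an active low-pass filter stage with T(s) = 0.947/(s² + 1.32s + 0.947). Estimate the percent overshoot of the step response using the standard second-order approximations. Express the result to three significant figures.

%OS ≈ 5.51%

Matching coefficients with s² + 2ζω_n s + ω_n² gives ω_n² = 0.947 ⇒ ω_n = 0.973 rad/s, and ζ = 1.32/(2ω_n) = 0.678.
Overshoot: exp(−π·0.678/√(1−0.678²)) = 0.0551, i.e. 5.51%.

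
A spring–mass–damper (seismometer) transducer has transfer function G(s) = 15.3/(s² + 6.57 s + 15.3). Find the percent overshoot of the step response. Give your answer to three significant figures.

%OS ≈ 0.775%

Comparing the denominator to s² + 2ζω_n s + ω_n²: ω_n = √15.3 = 3.91 rad/s, and 2ζω_n = 6.57 so ζ = 6.57/(2·3.91) = 0.840.
Overshoot: exp(−π·0.840/√(1−0.840²)) = 0.00775, i.e. 0.775%.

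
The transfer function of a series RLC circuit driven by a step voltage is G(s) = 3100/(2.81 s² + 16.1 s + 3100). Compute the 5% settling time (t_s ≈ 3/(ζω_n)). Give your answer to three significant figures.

t_s ≈ 1.05 s

Dividing through by 2.81: denominator becomes s² + 5.730 s + 1103.
So ω_n = √1103 = 33.2 rad/s and ζ = 5.730/(2·33.2) = 0.0863.
t_s ≈ 3/(ζω_n) = 1.05 s.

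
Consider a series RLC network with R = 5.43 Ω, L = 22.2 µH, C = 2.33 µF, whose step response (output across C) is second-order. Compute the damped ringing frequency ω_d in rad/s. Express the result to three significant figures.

For a series RLC circuit (capacitor voltage as output), ω_n = 1/√(LC) = 1/√(22.2 µH · 2.33 µF) = 139000 rad/s.
ζ = (R/2)·√(C/L) = (5.43/2)·√(2.33 µF/22.2 µH) = 0.880.
ω_d = ω_n√(1−ζ²) = 66200 rad/s.

ω_d ≈ 66200 rad/s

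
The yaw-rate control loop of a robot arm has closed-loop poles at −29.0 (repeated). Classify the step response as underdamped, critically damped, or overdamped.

critically damped

Since there is a repeated negative-real pole, the response is critically damped.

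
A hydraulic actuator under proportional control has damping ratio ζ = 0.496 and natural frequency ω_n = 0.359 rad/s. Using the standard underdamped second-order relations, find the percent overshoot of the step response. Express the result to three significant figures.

%OS ≈ 16.6%

For an underdamped second-order system, %OS = 100·exp(−πζ/√(1−ζ²)).
πζ/√(1−ζ²) = π·0.496/√(1−0.246) = 1.795, so %OS = 100·e^(−1.795) = 16.6%.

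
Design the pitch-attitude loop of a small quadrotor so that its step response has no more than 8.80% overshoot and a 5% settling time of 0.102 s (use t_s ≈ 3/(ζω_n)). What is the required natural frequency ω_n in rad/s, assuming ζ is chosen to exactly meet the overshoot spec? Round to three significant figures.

From %OS = 100·exp(−πζ/√(1−ζ²)), invert to get ζ = −ln(OS)/√(π² + ln²(OS)) with OS = 0.0880.
−ln 0.0880 = 2.430, so ζ = 2.430/√(π² + 5.907) = 0.612.
From t_s ≈ 3/(ζω_n): ω_n = 3/(ζ·t_s) = 3/(0.612·0.102) = 48.1 rad/s.

ω_n ≈ 48.1 rad/s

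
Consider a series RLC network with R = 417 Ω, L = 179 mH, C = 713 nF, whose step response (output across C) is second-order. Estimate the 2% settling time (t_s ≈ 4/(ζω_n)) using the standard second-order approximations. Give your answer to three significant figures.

t_s ≈ 0.00343 s

For a series RLC circuit (capacitor voltage as output), ω_n = 1/√(LC) = 1/√(179 mH · 713 nF) = 2800 rad/s.
ζ = (R/2)·√(C/L) = (417/2)·√(713 nF/179 mH) = 0.416.
t_s ≈ 4/(ζω_n) = 0.00343 s.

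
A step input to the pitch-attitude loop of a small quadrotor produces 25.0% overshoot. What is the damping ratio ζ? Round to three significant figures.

From %OS = 100·exp(−πζ/√(1−ζ²)), invert to get ζ = −ln(OS)/√(π² + ln²(OS)) with OS = 0.250.
−ln 0.250 = 1.386, so ζ = 1.386/√(π² + 1.922) = 0.404.

ζ ≈ 0.404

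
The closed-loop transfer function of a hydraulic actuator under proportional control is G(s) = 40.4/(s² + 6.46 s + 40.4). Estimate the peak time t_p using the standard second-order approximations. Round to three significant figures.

Comparing the denominator to s² + 2ζω_n s + ω_n²: ω_n = √40.4 = 6.36 rad/s, and 2ζω_n = 6.46 so ζ = 6.46/(2·6.36) = 0.508.
The damped frequency ω_d = ω_n√(1−ζ²) = 5.47 rad/s. Then t_p = π/ω_d = 0.574 s.

t_p ≈ 0.574 s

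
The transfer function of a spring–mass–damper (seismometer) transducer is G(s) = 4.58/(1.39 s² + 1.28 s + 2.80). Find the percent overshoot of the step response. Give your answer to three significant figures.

Dividing through by 1.39: denominator becomes s² + 0.9209 s + 2.014.
So ω_n = √2.014 = 1.42 rad/s and ζ = 0.9209/(2·1.42) = 0.324.
Overshoot: exp(−π·0.324/√(1−0.324²)) = 0.340, i.e. 34.0%.

%OS ≈ 34.0%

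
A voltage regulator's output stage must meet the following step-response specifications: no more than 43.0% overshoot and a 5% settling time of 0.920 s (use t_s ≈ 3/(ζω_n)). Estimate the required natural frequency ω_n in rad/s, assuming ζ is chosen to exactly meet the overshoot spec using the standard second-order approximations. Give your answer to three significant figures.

ω_n ≈ 12.6 rad/s

From %OS = 100·exp(−πζ/√(1−ζ²)), invert to get ζ = −ln(OS)/√(π² + ln²(OS)) with OS = 0.430.
−ln 0.430 = 0.8440, so ζ = 0.8440/√(π² + 0.7123) = 0.259.
Then ω_n = 3/(ζ t_s) = 3/(0.259 × 0.920) = 12.6 rad/s.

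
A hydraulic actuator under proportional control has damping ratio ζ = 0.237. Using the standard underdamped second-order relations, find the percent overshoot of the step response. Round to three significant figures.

%OS ≈ 46.5%

For an underdamped second-order system, %OS = 100·exp(−πζ/√(1−ζ²)).
πζ/√(1−ζ²) = π·0.237/√(1−0.0562) = 0.7664, so %OS = 100·e^(−0.7664) = 46.5%.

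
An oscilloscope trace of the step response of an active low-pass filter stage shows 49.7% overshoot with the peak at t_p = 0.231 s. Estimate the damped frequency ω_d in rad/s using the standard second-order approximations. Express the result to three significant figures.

ω_d ≈ 13.6 rad/s

t_p = π/ω_d, so ω_d = π/0.231 = 13.6 rad/s.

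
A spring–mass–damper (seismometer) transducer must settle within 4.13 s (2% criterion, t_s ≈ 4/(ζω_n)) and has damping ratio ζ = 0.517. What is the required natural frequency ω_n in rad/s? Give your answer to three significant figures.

ω_n ≈ 1.87 rad/s

Rearranging t_s ≈ 4/(ζω_n) gives ω_n = 4/(ζ·t_s) = 4/(0.517 × 4.13) = 1.87 rad/s.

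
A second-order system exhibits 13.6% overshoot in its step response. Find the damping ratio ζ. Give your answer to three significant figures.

ζ ≈ 0.536

ζ = −ln(OS)/√(π² + (ln OS)²). With OS = 0.136, ln OS = −1.995 and ζ = 1.995/3.722 = 0.536.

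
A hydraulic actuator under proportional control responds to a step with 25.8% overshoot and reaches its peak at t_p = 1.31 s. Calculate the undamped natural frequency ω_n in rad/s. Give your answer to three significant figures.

The overshoot fixes ζ = −ln(OS)/√(π²+ln²(OS)) = 0.396.
From t_p = π/ω_d, ω_d = π/1.31 = 2.40 rad/s, so ω_n = ω_d/√(1−ζ²) = 2.61 rad/s.

ω_n ≈ 2.61 rad/s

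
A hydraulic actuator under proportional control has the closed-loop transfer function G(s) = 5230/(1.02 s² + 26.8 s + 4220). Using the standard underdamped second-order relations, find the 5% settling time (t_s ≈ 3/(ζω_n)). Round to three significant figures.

t_s ≈ 0.228 s

Dividing through by 1.02: denominator becomes s² + 26.27 s + 4137.
So ω_n = √4137 = 64.3 rad/s and ζ = 26.27/(2·64.3) = 0.204.
t_s ≈ 3/(ζω_n) = 0.228 s.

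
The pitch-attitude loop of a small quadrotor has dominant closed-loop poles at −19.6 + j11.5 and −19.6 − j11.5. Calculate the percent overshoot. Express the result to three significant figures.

With σ = 19.6, ω_d = 11.5: ω_n = √(σ²+ω_d²) = 22.7 rad/s, ζ = σ/ω_n = 0.862.
%OS = 100 e^{−πζ/√(1−ζ²)} with ζ = 0.862 gives 0.473%.

%OS ≈ 0.473%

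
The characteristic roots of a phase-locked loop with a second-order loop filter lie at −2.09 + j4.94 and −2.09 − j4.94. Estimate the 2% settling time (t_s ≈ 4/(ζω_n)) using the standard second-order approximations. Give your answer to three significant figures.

For poles at −σ ± jω_d, ζω_n = σ = 2.09, so t_s ≈ 4/σ = 1.91 s.

t_s ≈ 1.91 s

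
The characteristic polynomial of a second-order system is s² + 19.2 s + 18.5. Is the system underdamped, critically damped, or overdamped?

a² − 4b = 290 > 0 (two distinct real roots); the system is overdamped.

overdamped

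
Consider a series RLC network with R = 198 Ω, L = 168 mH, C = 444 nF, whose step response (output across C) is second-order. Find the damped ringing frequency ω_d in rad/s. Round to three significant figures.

For a series RLC circuit (capacitor voltage as output), ω_n = 1/√(LC) = 1/√(168 mH · 444 nF) = 3660 rad/s.
ζ = (R/2)·√(C/L) = (198/2)·√(444 nF/168 mH) = 0.161.
ω_d = 3660·√(1 − 0.161²) = 3610 rad/s.

ω_d ≈ 3610 rad/s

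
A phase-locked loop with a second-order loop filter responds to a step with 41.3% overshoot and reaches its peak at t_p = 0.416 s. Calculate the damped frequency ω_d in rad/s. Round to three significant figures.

t_p = π/ω_d, so ω_d = π/0.416 = 7.55 rad/s.

ω_d ≈ 7.55 rad/s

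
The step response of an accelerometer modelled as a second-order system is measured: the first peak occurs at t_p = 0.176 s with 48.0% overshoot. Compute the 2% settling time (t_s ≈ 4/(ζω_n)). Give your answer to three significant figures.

t_s ≈ 0.959 s

ζ from %OS: ζ = |ln 0.480|/√(π²+ln²0.480) = 0.228.
t_p = π/ω_d ⇒ ω_d = 17.8 rad/s; then ω_n = ω_d/√(1−ζ²) = 18.3 rad/s.
t_s ≈ 4/(ζω_n) = 4/(0.228·18.3) = 0.959 s.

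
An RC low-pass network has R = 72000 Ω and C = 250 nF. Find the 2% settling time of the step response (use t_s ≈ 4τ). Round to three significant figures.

τ = RC = 72000 × 250 nF = 0.0180 s.
t_s ≈ 4τ = 0.0720 s.

t_s ≈ 0.0720 s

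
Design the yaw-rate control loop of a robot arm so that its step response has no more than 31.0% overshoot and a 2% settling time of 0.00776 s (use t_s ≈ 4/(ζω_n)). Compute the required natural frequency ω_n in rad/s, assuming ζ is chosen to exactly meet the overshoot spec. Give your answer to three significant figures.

ω_n ≈ 1480 rad/s

Inverting the overshoot relation: ζ = |ln 0.310|/√(π² + ln²0.310) = 0.349.
Then ω_n = 4/(ζ t_s) = 4/(0.349 × 0.00776) = 1480 rad/s.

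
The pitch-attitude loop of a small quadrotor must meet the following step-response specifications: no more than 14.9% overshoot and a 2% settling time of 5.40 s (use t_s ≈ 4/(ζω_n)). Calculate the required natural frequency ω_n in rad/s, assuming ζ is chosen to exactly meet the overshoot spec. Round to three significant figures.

ω_n ≈ 1.43 rad/s

Inverting the overshoot relation: ζ = |ln 0.149|/√(π² + ln²0.149) = 0.518.
Then ω_n = 4/(ζ t_s) = 4/(0.518 × 5.40) = 1.43 rad/s.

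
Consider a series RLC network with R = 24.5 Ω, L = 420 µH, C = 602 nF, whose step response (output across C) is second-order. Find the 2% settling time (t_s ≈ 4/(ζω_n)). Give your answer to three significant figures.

t_s ≈ 0.000137 s

For a series RLC circuit (capacitor voltage as output), ω_n = 1/√(LC) = 1/√(420 µH · 602 nF) = 62900 rad/s.
ζ = (R/2)·√(C/L) = (24.5/2)·√(602 nF/420 µH) = 0.464.
t_s ≈ 4/(ζω_n) = 0.000137 s.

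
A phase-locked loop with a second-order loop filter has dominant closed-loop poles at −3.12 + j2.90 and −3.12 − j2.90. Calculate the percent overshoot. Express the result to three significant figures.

%OS ≈ 3.41%

|pole| = ω_n = √(3.12² + 2.90²) = 4.26 rad/s; ζ = cos θ = σ/ω_n = 0.732.
%OS = 100 e^{−πζ/√(1−ζ²)} with ζ = 0.732 gives 3.41%.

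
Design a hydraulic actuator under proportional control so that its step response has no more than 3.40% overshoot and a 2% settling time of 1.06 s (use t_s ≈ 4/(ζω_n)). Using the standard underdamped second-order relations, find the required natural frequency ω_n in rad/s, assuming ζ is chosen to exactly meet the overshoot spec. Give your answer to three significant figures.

From %OS = 100·exp(−πζ/√(1−ζ²)), invert to get ζ = −ln(OS)/√(π² + ln²(OS)) with OS = 0.0340.
−ln 0.0340 = 3.381, so ζ = 3.381/√(π² + 11.43) = 0.733.
Then ω_n = 4/(ζ t_s) = 4/(0.733 × 1.06) = 5.15 rad/s.

ω_n ≈ 5.15 rad/s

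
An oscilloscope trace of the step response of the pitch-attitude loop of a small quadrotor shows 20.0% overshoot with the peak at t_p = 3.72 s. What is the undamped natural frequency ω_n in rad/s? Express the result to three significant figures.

The overshoot fixes ζ = −ln(OS)/√(π²+ln²(OS)) = 0.456.
t_p = π/ω_d ⇒ ω_d = 0.845 rad/s; then ω_n = ω_d/√(1−ζ²) = 0.949 rad/s.

ω_n ≈ 0.949 rad/s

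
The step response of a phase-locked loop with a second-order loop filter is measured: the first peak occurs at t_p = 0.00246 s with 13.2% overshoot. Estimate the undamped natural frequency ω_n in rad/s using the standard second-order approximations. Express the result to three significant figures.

From the overshoot, ζ = −ln(OS)/√(π²+ln²(OS)) = 0.542.
From t_p = π/ω_d, ω_d = π/0.00246 = 1280 rad/s, so ω_n = ω_d/√(1−ζ²) = 1520 rad/s.

ω_n ≈ 1520 rad/s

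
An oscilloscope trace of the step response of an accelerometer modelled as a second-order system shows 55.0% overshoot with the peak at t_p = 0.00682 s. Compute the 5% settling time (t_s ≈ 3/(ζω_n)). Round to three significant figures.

ζ from %OS: ζ = |ln 0.550|/√(π²+ln²0.550) = 0.187.
t_p = π/ω_d ⇒ ω_d = 461 rad/s; then ω_n = ω_d/√(1−ζ²) = 469 rad/s.
t_s ≈ 3/(ζω_n) = 3/(0.187·469) = 0.0342 s.

t_s ≈ 0.0342 s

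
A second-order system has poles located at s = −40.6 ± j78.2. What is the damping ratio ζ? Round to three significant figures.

|pole| = ω_n = √(40.6² + 78.2²) = 88.1 rad/s; ζ = cos θ = σ/ω_n = 0.461.

ζ ≈ 0.461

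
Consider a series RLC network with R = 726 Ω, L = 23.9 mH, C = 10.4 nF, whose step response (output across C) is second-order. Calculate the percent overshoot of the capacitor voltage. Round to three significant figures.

%OS ≈ 46.1%

For a series RLC circuit (capacitor voltage as output), ω_n = 1/√(LC) = 1/√(23.9 mH · 10.4 nF) = 63400 rad/s.
ζ = (R/2)·√(C/L) = (726/2)·√(10.4 nF/23.9 mH) = 0.239.
%OS = 100·exp(−πζ/√(1−ζ²)) = 46.1%.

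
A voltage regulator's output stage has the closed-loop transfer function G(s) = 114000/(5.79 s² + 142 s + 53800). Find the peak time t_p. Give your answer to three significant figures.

t_p ≈ 0.0329 s

Dividing through by 5.79: denominator becomes s² + 24.53 s + 9292.
So ω_n = √9292 = 96.4 rad/s and ζ = 24.53/(2·96.4) = 0.127.
ω_d = 96.4·√(1 − 0.127²) = 95.6 rad/s. t_p = π/ω_d = 0.0329 s.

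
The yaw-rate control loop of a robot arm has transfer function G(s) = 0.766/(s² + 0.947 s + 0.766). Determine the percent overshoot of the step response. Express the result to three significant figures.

ω_n = √0.766 = 0.875 rad/s; ζ = 0.947/(2·0.875) = 0.541.
%OS = 100·exp(−πζ/√(1−ζ²)) = 13.3%.

%OS ≈ 13.3%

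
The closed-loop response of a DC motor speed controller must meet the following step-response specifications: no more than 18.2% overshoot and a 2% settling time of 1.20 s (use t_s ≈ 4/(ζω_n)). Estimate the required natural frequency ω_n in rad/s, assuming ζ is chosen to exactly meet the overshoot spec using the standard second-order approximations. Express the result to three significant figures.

ω_n ≈ 6.99 rad/s

ζ = −ln(OS)/√(π² + (ln OS)²). With OS = 0.182, ln OS = −1.704 and ζ = 1.704/3.574 = 0.477.
From t_s ≈ 4/(ζω_n): ω_n = 4/(ζ·t_s) = 4/(0.477·1.20) = 6.99 rad/s.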